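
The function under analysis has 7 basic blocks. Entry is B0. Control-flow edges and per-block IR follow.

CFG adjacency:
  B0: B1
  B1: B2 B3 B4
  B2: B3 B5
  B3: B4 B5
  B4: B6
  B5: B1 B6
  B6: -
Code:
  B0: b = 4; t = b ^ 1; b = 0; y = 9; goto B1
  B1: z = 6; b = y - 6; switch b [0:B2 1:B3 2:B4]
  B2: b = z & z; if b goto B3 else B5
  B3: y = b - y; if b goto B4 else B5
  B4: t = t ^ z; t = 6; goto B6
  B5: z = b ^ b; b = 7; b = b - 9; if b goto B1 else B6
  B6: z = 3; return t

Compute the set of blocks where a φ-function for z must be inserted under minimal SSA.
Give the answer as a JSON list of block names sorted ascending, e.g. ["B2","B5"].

idom tree: B1←B0 B2←B1 B3←B1 B4←B1 B5←B1 B6←B1
Dom∩ at merges:
  B1: preds {B0,B5}: {B0} ∩ {B0,B1,B5} = {B0}; idom=B0
  B3: preds {B1,B2}: {B0,B1} ∩ {B0,B1,B2} = {B0,B1}; idom=B1
  B4: preds {B1,B3}: {B0,B1} ∩ {B0,B1,B3} = {B0,B1}; idom=B1
  B5: preds {B2,B3}: {B0,B1,B2} ∩ {B0,B1,B3} = {B0,B1}; idom=B1
  B6: preds {B4,B5}: {B0,B1,B4} ∩ {B0,B1,B5} = {B0,B1}; idom=B1

Frontier:
  B1←B0: walk · to B0
  B1←B5: walk B5→B1 to B0
  B3←B1: walk · to B1
  B3←B2: walk B2 to B1
  B4←B1: walk · to B1
  B4←B3: walk B3 to B1
  B5←B2: walk B2 to B1
  B5←B3: walk B3 to B1
  B6←B4: walk B4 to B1
  B6←B5: walk B5 to B1
  B0: DF=∅
  B1: DF={B1}
  B2: DF={B3,B5}
  B3: DF={B4,B5}
  B4: DF={B6}
  B5: DF={B1,B6}
  B6: DF=∅

φ for z: defs {B1,B5,B6}
  DF⁺ = {B1,B6}

Answer: ["B1", "B6"]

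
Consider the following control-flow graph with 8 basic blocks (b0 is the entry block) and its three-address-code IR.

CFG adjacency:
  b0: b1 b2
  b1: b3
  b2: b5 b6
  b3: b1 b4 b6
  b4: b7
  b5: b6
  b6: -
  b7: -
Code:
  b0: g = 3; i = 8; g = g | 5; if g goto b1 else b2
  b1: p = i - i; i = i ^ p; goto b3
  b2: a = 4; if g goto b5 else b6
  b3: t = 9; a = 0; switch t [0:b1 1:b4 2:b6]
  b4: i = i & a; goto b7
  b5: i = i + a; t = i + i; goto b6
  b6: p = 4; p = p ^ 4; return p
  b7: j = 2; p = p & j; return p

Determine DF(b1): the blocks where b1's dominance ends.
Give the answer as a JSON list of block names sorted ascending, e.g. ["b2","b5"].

idom tree: b1←b0 b2←b0 b3←b1 b4←b3 b5←b2 b6←b0 b7←b4
Join-block Dom:
  b1: preds {b0,b3}: {b0} ∩ {b0,b1,b3} = {b0}; idom=b0
  b6: preds {b2,b3,b5}: {b0,b2} ∩ {b0,b1,b3} ∩ {b0,b2,b5} = {b0}; idom=b0

DF walk-up:
  join b1 pred b0: · stop@b0
  join b1 pred b3: b3→b1 stop@b0
  join b6 pred b2: b2 stop@b0
  join b6 pred b3: b3→b1 stop@b0
  join b6 pred b5: b5→b2 stop@b0
  DF(b0)=∅
  DF(b1)={b1,b6}
  DF(b2)={b6}
  DF(b3)={b1,b6}
  DF(b4)=∅
  DF(b5)={b6}
  DF(b6)=∅
  DF(b7)=∅

DF(b1) = ["b1", "b6"]

Answer: ["b1", "b6"]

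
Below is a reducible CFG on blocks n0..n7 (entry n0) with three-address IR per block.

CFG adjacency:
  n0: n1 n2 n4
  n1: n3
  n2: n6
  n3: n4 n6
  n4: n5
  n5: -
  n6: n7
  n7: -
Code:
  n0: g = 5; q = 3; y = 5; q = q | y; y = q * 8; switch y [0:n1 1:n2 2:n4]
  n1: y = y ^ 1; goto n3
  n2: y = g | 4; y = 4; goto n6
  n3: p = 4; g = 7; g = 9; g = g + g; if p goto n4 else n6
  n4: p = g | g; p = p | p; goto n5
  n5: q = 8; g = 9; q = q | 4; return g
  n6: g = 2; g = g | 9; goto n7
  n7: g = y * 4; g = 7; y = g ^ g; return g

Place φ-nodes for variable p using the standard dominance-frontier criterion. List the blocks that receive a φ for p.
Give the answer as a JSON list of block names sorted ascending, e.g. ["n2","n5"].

Answer: ["n4", "n6"]

Working:
idom tree: n1←n0 n2←n0 n3←n1 n4←n0 n5←n4 n6←n0 n7←n6
Dom∩ at merges:
  n4: preds {n0,n3}: {n0} ∩ {n0,n1,n3} = {n0}; idom=n0
  n6: preds {n2,n3}: {n0,n2} ∩ {n0,n1,n3} = {n0}; idom=n0

DF walk-up:
  join n4 pred n0: · stop@n0
  join n4 pred n3: n3→n1 stop@n0
  join n6 pred n2: n2 stop@n0
  join n6 pred n3: n3→n1 stop@n0
  n0 → ∅
  n1 → {n4,n6}
  n2 → {n6}
  n3 → {n4,n6}
  n4 → ∅
  n5 → ∅
  n6 → ∅
  n7 → ∅

φ for p: defs {n3,n4}
  DF⁺ = {n4,n6}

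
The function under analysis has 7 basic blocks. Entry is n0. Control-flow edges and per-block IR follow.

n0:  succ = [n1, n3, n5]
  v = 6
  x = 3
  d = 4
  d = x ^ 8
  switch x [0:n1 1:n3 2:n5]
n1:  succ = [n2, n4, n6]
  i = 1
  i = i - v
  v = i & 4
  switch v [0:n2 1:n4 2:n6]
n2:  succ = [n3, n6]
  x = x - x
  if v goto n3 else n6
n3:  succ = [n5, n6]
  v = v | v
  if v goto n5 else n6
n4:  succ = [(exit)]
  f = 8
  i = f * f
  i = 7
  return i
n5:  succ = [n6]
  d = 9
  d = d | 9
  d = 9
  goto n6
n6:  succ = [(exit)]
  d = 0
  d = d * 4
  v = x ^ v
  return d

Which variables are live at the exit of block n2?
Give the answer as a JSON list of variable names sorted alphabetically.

Block summaries:
  n0 def {d,v,x} use ∅
  n1 def {i,v} use {v}
  n2 def {x} use {v,x}
  n3 def {v} use {v}
  n4 def {f,i} use ∅
  n5 def {d} use ∅
  n6 def {d,v} use {v,x}

Backward fixpoint:
  n0 li=∅ lo={v,x}
  n1 li={v,x} lo={v,x}
  n2 li={v,x} lo={v,x}
  n3 li={v,x} lo={v,x}
  n4 li=∅ lo=∅
  n5 li={v,x} lo={v,x}
  n6 li={v,x} lo=∅

live-out(n2) = ["v", "x"]

Answer: ["v", "x"]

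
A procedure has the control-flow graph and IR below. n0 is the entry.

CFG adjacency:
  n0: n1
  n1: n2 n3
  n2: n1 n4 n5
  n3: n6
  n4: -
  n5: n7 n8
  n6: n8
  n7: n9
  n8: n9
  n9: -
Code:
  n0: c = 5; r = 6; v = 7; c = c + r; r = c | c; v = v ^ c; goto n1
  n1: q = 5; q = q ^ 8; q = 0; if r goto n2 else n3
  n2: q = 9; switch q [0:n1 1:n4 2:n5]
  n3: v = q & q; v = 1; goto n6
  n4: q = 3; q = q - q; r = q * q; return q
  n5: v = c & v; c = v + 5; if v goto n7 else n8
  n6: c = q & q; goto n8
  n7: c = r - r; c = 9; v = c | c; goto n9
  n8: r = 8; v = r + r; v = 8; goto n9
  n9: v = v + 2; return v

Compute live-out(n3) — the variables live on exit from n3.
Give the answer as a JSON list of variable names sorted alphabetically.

Block summaries:
  n0: {c,r,v} / ∅
  n1: {q} / {r}
  n2: {q} / ∅
  n3: {v} / {q}
  n4: {q,r} / ∅
  n5: {c,v} / {c,v}
  n6: {c} / {q}
  n7: {c,v} / {r}
  n8: {r,v} / ∅
  n9: {v} / {v}

Backward fixpoint:
  n0 li=∅ lo={c,r,v}
  n1 li={c,r,v} lo={c,q,r,v}
  n2 li={c,r,v} lo={c,r,v}
  n3 li={q} lo={q}
  n4 li=∅ lo=∅
  n5 li={c,r,v} lo={r}
  n6 li={q} lo=∅
  n7 li={r} lo={v}
  n8 li=∅ lo={v}
  n9 li={v} lo=∅

live-out(n3) = ["q"]

Answer: ["q"]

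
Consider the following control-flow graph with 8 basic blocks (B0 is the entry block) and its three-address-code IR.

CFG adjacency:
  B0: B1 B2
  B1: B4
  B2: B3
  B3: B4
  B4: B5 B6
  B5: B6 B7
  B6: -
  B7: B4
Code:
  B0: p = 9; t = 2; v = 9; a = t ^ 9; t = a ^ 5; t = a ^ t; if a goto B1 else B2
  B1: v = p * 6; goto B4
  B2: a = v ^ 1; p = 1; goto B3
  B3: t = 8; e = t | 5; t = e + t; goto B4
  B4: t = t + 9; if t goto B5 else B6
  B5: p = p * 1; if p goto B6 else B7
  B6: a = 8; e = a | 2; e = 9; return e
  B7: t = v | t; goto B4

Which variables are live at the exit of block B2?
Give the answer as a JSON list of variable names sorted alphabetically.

Answer: ["p", "v"]

Working:
Per-block:
  B0: {a,p,t,v} / ∅
  B1: {v} / {p}
  B2: {a,p} / {v}
  B3: {e,t} / ∅
  B4: {t} / {t}
  B5: {p} / {p}
  B6: {a,e} / ∅
  B7: {t} / {t,v}

Liveness:
  live B0: ∅→{p,t,v}
  live B1: {p,t}→{p,t,v}
  live B2: {v}→{p,v}
  live B3: {p,v}→{p,t,v}
  live B4: {p,t,v}→{p,t,v}
  live B5: {p,t,v}→{p,t,v}
  live B6: ∅→∅
  live B7: {p,t,v}→{p,t,v}

live-out(B2) = ["p", "v"]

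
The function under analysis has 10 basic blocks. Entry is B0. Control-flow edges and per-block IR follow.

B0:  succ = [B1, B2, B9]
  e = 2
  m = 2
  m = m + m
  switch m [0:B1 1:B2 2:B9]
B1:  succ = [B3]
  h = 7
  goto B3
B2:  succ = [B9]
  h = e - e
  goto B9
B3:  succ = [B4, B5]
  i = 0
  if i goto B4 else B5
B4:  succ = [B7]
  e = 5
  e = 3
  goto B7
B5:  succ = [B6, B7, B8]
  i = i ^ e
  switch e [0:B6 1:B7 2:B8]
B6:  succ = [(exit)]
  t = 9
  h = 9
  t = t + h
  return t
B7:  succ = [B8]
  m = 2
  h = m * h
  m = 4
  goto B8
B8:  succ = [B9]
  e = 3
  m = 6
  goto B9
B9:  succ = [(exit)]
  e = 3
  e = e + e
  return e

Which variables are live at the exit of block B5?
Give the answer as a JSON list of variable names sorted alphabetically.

Per-block:
  B0: def={e,m} ue=∅
  B1: def={h} ue=∅
  B2: def={h} ue={e}
  B3: def={i} ue=∅
  B4: def={e} ue=∅
  B5: def={i} ue={e,i}
  B6: def={h,t} ue=∅
  B7: def={h,m} ue={h}
  B8: def={e,m} ue=∅
  B9: def={e} ue=∅

Liveness:
  B0 li=∅ lo={e}
  B1 li={e} lo={e,h}
  B2 li={e} lo=∅
  B3 li={e,h} lo={e,h,i}
  B4 li={h} lo={h}
  B5 li={e,h,i} lo={h}
  B6 li=∅ lo=∅
  B7 li={h} lo=∅
  B8 li=∅ lo=∅
  B9 li=∅ lo=∅

live-out(B5) = ["h"]

Answer: ["h"]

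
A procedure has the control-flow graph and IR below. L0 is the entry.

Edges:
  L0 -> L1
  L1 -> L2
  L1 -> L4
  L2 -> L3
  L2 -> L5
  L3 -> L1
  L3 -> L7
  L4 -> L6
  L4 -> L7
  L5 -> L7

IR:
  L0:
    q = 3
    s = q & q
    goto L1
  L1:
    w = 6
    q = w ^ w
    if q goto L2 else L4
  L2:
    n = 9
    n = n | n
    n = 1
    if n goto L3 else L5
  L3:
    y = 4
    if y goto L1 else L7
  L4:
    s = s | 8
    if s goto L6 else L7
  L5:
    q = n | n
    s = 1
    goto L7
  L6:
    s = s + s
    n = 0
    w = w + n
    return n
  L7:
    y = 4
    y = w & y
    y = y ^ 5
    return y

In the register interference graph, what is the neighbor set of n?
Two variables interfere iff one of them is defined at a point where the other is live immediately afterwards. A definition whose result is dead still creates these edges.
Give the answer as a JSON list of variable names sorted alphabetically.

Answer: ["s", "w"]

Analysis:
def/use:
  L0: {q,s} / ∅
  L1: {q,w} / ∅
  L2: {n} / ∅
  L3: {y} / ∅
  L4: {s} / {s}
  L5: {q,s} / {n}
  L6: {n,s,w} / {s,w}
  L7: {y} / {w}

Live sets:
  L0: in=∅ out={s}
  L1: in={s} out={s,w}
  L2: in={s,w} out={n,s,w}
  L3: in={s,w} out={s,w}
  L4: in={s,w} out={s,w}
  L5: in={n,w} out={w}
  L6: in={s,w} out=∅
  L7: in={w} out=∅

Interfere edges:
  n: {s,w}
  q: {s,w}
  s: {n,q,w,y}
  w: {n,q,s,y}
  y: {s,w}

N(n) = ["s", "w"]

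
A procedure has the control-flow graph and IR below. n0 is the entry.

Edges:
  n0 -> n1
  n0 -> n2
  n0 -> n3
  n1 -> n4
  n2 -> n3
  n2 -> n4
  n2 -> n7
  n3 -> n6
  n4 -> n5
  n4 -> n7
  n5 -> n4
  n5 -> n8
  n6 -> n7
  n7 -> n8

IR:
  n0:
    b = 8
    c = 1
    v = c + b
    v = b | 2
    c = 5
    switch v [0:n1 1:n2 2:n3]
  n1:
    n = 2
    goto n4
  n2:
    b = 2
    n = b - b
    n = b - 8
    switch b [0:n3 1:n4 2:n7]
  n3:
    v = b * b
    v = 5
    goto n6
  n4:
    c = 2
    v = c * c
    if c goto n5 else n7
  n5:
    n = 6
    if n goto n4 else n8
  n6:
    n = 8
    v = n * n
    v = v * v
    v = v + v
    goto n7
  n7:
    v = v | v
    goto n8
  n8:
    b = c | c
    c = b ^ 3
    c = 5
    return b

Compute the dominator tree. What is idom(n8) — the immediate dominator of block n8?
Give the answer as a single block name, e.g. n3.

idom tree: n1←n0 n2←n0 n3←n0 n4←n0 n5←n4 n6←n3 n7←n0 n8←n0
Dom∩ at merges:
  n3: preds {n0,n2}: {n0} ∩ {n0,n2} = {n0}; idom=n0
  n4: preds {n1,n2,n5}: {n0,n1} ∩ {n0,n2} ∩ {n0,n4,n5} = {n0}; idom=n0
  n7: preds {n2,n4,n6}: {n0,n2} ∩ {n0,n4} ∩ {n0,n3,n6} = {n0}; idom=n0
  n8: preds {n5,n7}: {n0,n4,n5} ∩ {n0,n7} = {n0}; idom=n0

idom(n8) = n0

Answer: n0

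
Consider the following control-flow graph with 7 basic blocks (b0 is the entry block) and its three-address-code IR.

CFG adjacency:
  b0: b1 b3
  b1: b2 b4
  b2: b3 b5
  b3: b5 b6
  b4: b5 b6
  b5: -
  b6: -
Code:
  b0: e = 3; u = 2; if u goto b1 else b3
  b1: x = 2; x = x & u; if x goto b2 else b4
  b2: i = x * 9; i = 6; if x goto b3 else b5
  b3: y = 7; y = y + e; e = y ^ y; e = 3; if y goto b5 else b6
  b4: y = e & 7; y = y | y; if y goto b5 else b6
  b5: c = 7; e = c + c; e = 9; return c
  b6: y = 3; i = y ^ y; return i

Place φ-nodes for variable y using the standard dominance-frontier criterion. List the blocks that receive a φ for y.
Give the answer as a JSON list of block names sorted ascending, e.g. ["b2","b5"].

idom tree: b1←b0 b2←b1 b3←b0 b4←b1 b5←b0 b6←b0
Dom at joins:
  b3: preds {b0,b2}: {b0} ∩ {b0,b1,b2} = {b0}; idom=b0
  b5: preds {b2,b3,b4}: {b0,b1,b2} ∩ {b0,b3} ∩ {b0,b1,b4} = {b0}; idom=b0
  b6: preds {b3,b4}: {b0,b3} ∩ {b0,b1,b4} = {b0}; idom=b0

DF walk-up:
  join b3 pred b0: · stop@b0
  join b3 pred b2: b2→b1 stop@b0
  join b5 pred b2: b2→b1 stop@b0
  join b5 pred b3: b3 stop@b0
  join b5 pred b4: b4→b1 stop@b0
  join b6 pred b3: b3 stop@b0
  join b6 pred b4: b4→b1 stop@b0
  DF(b0)=∅
  DF(b1)={b3,b5,b6}
  DF(b2)={b3,b5}
  DF(b3)={b5,b6}
  DF(b4)={b5,b6}
  DF(b5)=∅
  DF(b6)=∅

φ for y: defs {b3,b4,b6}
  DF⁺ = {b5,b6}

Answer: ["b5", "b6"]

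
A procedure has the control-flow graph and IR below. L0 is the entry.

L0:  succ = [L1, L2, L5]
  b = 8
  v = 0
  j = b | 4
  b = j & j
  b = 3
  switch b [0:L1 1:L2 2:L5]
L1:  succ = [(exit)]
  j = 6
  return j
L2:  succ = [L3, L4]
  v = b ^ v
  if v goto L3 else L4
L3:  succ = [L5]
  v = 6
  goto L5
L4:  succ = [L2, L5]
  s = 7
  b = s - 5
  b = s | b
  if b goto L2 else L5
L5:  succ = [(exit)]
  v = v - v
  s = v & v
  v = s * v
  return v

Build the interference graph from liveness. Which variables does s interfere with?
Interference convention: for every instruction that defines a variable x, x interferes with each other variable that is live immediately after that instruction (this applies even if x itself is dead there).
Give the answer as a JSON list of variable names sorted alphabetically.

Per-block:
  L0 def {b,j,v} use ∅
  L1 def {j} use ∅
  L2 def {v} use {b,v}
  L3 def {v} use ∅
  L4 def {b,s} use ∅
  L5 def {s,v} use {v}

Live sets:
  L0: in=∅ out={b,v}
  L1: in=∅ out=∅
  L2: in={b,v} out={v}
  L3: in=∅ out={v}
  L4: in={v} out={b,v}
  L5: in={v} out=∅

Interference:
  b — {s,v}
  j — {v}
  s — {b,v}
  v — {b,j,s}

N(s) = ["b", "v"]

Answer: ["b", "v"]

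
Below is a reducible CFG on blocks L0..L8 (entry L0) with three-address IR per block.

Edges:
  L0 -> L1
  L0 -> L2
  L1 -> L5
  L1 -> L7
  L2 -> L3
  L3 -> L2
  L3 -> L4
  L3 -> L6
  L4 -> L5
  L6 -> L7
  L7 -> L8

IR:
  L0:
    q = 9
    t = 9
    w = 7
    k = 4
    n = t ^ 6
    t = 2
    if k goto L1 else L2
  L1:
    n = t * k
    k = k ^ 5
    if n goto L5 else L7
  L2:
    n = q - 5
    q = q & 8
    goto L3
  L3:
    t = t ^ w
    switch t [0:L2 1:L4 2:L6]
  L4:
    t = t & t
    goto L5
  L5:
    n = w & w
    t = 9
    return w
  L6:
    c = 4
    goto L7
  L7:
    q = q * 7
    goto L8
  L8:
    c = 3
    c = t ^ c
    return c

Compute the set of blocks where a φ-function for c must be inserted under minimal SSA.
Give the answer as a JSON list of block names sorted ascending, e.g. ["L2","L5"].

Answer: ["L7"]

Derivation:
idom tree: L1←L0 L2←L0 L3←L2 L4←L3 L5←L0 L6←L3 L7←L0 L8←L7
Dom at joins:
  L2: preds {L0,L3}: {L0} ∩ {L0,L2,L3} = {L0}; idom=L0
  L5: preds {L1,L4}: {L0,L1} ∩ {L0,L2,L3,L4} = {L0}; idom=L0
  L7: preds {L1,L6}: {L0,L1} ∩ {L0,L2,L3,L6} = {L0}; idom=L0

DF walk-up:
  L2←L0: walk · to L0
  L2←L3: walk L3→L2 to L0
  L5←L1: walk L1 to L0
  L5←L4: walk L4→L3→L2 to L0
  L7←L1: walk L1 to L0
  L7←L6: walk L6→L3→L2 to L0
  L0 → ∅
  L1 → {L5,L7}
  L2 → {L2,L5,L7}
  L3 → {L2,L5,L7}
  L4 → {L5}
  L5 → ∅
  L6 → {L7}
  L7 → ∅
  L8 → ∅

φ for c: defs {L6,L8}
  DF⁺ = {L7}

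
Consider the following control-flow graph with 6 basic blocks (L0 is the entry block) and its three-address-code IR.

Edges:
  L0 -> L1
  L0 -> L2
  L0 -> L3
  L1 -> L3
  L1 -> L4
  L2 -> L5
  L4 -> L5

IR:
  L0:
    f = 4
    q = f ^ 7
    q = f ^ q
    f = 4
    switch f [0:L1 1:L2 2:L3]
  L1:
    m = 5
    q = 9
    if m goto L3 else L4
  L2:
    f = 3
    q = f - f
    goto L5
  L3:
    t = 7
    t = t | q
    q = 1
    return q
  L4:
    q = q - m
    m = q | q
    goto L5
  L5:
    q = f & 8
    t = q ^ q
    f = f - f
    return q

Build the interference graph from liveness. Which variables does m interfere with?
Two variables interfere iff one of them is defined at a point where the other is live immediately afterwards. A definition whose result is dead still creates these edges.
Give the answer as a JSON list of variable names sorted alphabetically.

Answer: ["f", "q"]

Analysis:
def/use:
  L0 def {f,q} use ∅
  L1 def {m,q} use ∅
  L2 def {f,q} use ∅
  L3 def {q,t} use {q}
  L4 def {m,q} use {m,q}
  L5 def {f,q,t} use {f}

Live sets:
  L0: in=∅ out={f,q}
  L1: in={f} out={f,m,q}
  L2: in=∅ out={f}
  L3: in={q} out=∅
  L4: in={f,m,q} out={f}
  L5: in={f} out=∅

Conflict graph:
  f↔{m,q,t}
  m↔{f,q}
  q↔{f,m,t}
  t↔{f,q}

N(m) = ["f", "q"]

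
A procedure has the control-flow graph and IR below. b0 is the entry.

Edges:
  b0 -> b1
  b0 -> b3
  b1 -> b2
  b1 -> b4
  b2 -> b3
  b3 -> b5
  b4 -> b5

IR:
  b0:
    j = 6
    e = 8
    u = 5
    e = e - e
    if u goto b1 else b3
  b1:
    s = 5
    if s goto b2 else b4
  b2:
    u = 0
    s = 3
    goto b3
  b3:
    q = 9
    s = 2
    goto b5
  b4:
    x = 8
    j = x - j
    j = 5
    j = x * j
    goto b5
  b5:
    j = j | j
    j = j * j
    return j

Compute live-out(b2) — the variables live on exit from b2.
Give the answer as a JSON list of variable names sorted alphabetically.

Answer: ["j"]

Working:
Per-block:
  b0: def={e,j,u} ue=∅
  b1: def={s} ue=∅
  b2: def={s,u} ue=∅
  b3: def={q,s} ue=∅
  b4: def={j,x} ue={j}
  b5: def={j} ue={j}

Liveness:
  b0: in=∅ out={j}
  b1: in={j} out={j}
  b2: in={j} out={j}
  b3: in={j} out={j}
  b4: in={j} out={j}
  b5: in={j} out=∅

live-out(b2) = ["j"]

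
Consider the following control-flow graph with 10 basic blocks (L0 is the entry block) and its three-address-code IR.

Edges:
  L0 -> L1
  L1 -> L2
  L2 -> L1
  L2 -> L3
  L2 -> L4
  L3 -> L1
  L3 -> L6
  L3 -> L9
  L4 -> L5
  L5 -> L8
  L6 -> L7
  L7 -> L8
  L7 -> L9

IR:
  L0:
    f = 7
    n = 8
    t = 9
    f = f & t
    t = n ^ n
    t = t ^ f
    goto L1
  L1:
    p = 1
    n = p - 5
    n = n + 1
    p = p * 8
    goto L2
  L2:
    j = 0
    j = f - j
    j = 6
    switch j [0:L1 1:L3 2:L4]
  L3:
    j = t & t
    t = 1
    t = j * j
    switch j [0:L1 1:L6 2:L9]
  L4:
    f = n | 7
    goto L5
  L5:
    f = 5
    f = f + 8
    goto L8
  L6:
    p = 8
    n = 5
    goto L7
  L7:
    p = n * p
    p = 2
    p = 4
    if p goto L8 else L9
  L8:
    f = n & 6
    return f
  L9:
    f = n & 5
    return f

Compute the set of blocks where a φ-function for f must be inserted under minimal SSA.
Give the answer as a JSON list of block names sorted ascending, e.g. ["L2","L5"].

Answer: ["L8"]

Analysis:
idom tree: L1←L0 L2←L1 L3←L2 L4←L2 L5←L4 L6←L3 L7←L6 L8←L2 L9←L3
Dom∩ at merges:
  L1: preds {L0,L2,L3}: {L0} ∩ {L0,L1,L2} ∩ {L0,L1,L2,L3} = {L0}; idom=L0
  L8: preds {L5,L7}: {L0,L1,L2,L4,L5} ∩ {L0,L1,L2,L3,L6,L7} = {L0,L1,L2}; idom=L2
  L9: preds {L3,L7}: {L0,L1,L2,L3} ∩ {L0,L1,L2,L3,L6,L7} = {L0,L1,L2,L3}; idom=L3

DF derivation:
  L1←L0: walk · to L0
  L1←L2: walk L2→L1 to L0
  L1←L3: walk L3→L2→L1 to L0
  L8←L5: walk L5→L4 to L2
  L8←L7: walk L7→L6→L3 to L2
  L9←L3: walk · to L3
  L9←L7: walk L7→L6 to L3
  L0 → ∅
  L1 → {L1}
  L2 → {L1}
  L3 → {L1,L8}
  L4 → {L8}
  L5 → {L8}
  L6 → {L8,L9}
  L7 → {L8,L9}
  L8 → ∅
  L9 → ∅

φ for f: defs {L0,L4,L5,L8,L9}
  DF⁺ = {L8}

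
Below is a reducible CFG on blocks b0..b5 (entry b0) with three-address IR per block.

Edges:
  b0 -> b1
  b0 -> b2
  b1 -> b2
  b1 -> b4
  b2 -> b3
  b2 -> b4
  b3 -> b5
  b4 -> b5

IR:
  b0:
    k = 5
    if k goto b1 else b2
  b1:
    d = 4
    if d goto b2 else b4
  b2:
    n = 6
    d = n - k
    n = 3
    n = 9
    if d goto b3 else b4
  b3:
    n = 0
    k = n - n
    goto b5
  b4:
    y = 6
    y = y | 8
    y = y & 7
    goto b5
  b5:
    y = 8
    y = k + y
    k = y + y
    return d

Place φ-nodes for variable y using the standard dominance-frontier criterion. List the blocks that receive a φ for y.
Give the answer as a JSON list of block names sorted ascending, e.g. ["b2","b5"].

idom tree: b1←b0 b2←b0 b3←b2 b4←b0 b5←b0
Join-block Dom:
  b2: preds {b0,b1}: {b0} ∩ {b0,b1} = {b0}; idom=b0
  b4: preds {b1,b2}: {b0,b1} ∩ {b0,b2} = {b0}; idom=b0
  b5: preds {b3,b4}: {b0,b2,b3} ∩ {b0,b4} = {b0}; idom=b0

DF derivation:
  b2←b0: walk · to b0
  b2←b1: walk b1 to b0
  b4←b1: walk b1 to b0
  b4←b2: walk b2 to b0
  b5←b3: walk b3→b2 to b0
  b5←b4: walk b4 to b0
  DF(b0)=∅
  DF(b1)={b2,b4}
  DF(b2)={b4,b5}
  DF(b3)={b5}
  DF(b4)={b5}
  DF(b5)=∅

φ for y: defs {b4,b5}
  DF⁺ = {b5}

Answer: ["b5"]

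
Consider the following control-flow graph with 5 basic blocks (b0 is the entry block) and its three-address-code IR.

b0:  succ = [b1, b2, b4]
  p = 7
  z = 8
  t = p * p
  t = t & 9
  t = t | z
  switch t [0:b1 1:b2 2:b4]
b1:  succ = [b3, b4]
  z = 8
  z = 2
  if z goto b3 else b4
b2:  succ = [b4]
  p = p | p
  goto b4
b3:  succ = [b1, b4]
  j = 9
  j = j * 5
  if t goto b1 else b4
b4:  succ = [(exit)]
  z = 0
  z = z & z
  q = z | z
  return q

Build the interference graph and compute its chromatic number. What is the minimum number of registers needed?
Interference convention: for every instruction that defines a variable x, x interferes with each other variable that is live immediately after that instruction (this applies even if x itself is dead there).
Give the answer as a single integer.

Per-block:
  b0 def {p,t,z} use ∅
  b1 def {z} use ∅
  b2 def {p} use {p}
  b3 def {j} use {t}
  b4 def {q,z} use ∅

Liveness:
  live b0: ∅→{p,t}
  live b1: {t}→{t}
  live b2: {p}→∅
  live b3: {t}→{t}
  live b4: ∅→∅

Interference:
  j↔{t}
  p↔{t,z}
  q↔∅
  t↔{j,p,z}
  z↔{p,t}

Registers:
  {p,t,z} pairwise interfere (3-clique) ⇒ χ ≥ 3
  assign j→r1 p→r1 q→r0 t→r0 z→r2 — no edge inside a register ⇒ χ ≤ 3
  χ = 3

Answer: 3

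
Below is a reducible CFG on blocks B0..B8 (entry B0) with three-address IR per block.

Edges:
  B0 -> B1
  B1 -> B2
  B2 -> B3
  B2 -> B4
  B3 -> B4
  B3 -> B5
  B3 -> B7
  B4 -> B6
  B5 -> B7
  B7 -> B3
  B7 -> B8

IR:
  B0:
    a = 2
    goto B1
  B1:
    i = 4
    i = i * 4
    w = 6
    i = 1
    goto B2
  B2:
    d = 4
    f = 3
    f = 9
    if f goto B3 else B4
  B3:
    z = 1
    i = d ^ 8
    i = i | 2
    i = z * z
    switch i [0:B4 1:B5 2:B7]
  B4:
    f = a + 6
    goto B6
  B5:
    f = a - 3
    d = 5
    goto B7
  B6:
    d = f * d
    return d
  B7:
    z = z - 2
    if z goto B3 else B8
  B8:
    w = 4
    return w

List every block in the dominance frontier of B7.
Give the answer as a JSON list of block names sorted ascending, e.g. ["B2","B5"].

Answer: ["B3"]

Derivation:
idom tree: B1←B0 B2←B1 B3←B2 B4←B2 B5←B3 B6←B4 B7←B3 B8←B7
Dom∩ at merges:
  B3: preds {B2,B7}: {B0,B1,B2} ∩ {B0,B1,B2,B3,B7} = {B0,B1,B2}; idom=B2
  B4: preds {B2,B3}: {B0,B1,B2} ∩ {B0,B1,B2,B3} = {B0,B1,B2}; idom=B2
  B7: preds {B3,B5}: {B0,B1,B2,B3} ∩ {B0,B1,B2,B3,B5} = {B0,B1,B2,B3}; idom=B3

Frontier:
  join B3 pred B2: · stop@B2
  join B3 pred B7: B7→B3 stop@B2
  join B4 pred B2: · stop@B2
  join B4 pred B3: B3 stop@B2
  join B7 pred B3: · stop@B3
  join B7 pred B5: B5 stop@B3
  DF(B0)=∅
  DF(B1)=∅
  DF(B2)=∅
  DF(B3)={B3,B4}
  DF(B4)=∅
  DF(B5)={B7}
  DF(B6)=∅
  DF(B7)={B3}
  DF(B8)=∅

DF(B7) = ["B3"]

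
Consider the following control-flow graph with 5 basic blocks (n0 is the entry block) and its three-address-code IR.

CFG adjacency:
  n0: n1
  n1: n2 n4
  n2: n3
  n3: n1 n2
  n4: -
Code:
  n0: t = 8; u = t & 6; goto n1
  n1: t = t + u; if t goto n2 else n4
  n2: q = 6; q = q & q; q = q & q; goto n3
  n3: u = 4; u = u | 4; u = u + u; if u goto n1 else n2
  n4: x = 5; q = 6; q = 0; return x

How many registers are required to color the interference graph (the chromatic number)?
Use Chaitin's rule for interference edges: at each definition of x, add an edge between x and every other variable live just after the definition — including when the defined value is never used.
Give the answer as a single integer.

Block summaries:
  n0 def {t,u} use ∅
  n1 def {t} use {t,u}
  n2 def {q} use ∅
  n3 def {u} use ∅
  n4 def {q,x} use ∅

Liveness:
  n0 li=∅ lo={t,u}
  n1 li={t,u} lo={t}
  n2 li={t} lo={t}
  n3 li={t} lo={t,u}
  n4 li=∅ lo=∅

Interference:
  q↔{t,x}
  t↔{q,u}
  u↔{t}
  x↔{q}

Registers:
  lower bound: {q,t} mutually conflict ⇒ χ ≥ 2
  2-colouring: r0={q,u}  r1={t,x}
  χ = 2

Answer: 2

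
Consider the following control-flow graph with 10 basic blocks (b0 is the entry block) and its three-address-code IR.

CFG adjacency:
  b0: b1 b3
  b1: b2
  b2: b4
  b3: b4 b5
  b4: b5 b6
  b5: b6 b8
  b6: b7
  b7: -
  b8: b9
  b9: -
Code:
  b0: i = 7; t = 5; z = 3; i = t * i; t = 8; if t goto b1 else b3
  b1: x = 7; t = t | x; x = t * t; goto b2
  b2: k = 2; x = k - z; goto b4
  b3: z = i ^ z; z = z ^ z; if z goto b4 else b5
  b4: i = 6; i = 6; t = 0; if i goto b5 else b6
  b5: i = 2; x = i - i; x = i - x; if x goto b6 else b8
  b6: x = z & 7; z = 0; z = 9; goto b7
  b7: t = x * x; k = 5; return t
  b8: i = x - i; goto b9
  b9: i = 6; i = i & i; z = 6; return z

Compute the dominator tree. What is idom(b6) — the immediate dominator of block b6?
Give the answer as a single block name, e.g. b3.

idom tree: b1←b0 b2←b1 b3←b0 b4←b0 b5←b0 b6←b0 b7←b6 b8←b5 b9←b8
Join-block Dom:
  b4: preds {b2,b3}: {b0,b1,b2} ∩ {b0,b3} = {b0}; idom=b0
  b5: preds {b3,b4}: {b0,b3} ∩ {b0,b4} = {b0}; idom=b0
  b6: preds {b4,b5}: {b0,b4} ∩ {b0,b5} = {b0}; idom=b0

idom(b6) = b0

Answer: b0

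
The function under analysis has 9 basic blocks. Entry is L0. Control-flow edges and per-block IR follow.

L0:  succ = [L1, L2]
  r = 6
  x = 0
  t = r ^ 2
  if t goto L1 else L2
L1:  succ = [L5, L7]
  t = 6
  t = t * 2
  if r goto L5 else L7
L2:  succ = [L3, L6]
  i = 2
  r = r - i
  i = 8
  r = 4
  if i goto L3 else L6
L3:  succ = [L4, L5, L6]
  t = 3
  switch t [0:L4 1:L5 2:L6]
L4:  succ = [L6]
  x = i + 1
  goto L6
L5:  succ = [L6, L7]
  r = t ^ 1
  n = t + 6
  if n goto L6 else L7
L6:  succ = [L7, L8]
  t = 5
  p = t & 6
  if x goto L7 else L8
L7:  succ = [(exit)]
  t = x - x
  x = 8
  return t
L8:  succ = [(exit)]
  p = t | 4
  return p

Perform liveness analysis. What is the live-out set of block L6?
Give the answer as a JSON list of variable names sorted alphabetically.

Answer: ["t", "x"]

Analysis:
Per-block:
  L0: {r,t,x} / ∅
  L1: {t} / {r}
  L2: {i,r} / {r}
  L3: {t} / ∅
  L4: {x} / {i}
  L5: {n,r} / {t}
  L6: {p,t} / {x}
  L7: {t,x} / {x}
  L8: {p} / {t}

Live sets:
  L0 li=∅ lo={r,x}
  L1 li={r,x} lo={t,x}
  L2 li={r,x} lo={i,x}
  L3 li={i,x} lo={i,t,x}
  L4 li={i} lo={x}
  L5 li={t,x} lo={x}
  L6 li={x} lo={t,x}
  L7 li={x} lo=∅
  L8 li={t} lo=∅

live-out(L6) = ["t", "x"]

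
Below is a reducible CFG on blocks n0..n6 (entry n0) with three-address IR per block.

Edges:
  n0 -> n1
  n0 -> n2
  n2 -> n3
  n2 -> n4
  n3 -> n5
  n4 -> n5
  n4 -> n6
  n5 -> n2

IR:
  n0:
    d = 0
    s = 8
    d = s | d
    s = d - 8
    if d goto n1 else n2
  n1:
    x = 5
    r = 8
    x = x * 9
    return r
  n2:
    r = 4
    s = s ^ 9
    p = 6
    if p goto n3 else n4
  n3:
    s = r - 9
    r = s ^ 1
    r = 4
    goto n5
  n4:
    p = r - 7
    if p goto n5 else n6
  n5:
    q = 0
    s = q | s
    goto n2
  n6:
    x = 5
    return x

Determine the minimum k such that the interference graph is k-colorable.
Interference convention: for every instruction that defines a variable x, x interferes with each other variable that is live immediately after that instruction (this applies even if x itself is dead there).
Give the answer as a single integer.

Answer: 3

Working:
Block summaries:
  n0 def {d,s} use ∅
  n1 def {r,x} use ∅
  n2 def {p,r,s} use {s}
  n3 def {r,s} use {r}
  n4 def {p} use {r}
  n5 def {q,s} use {s}
  n6 def {x} use ∅

Live sets:
  live n0: ∅→{s}
  live n1: ∅→∅
  live n2: {s}→{r,s}
  live n3: {r}→{s}
  live n4: {r,s}→{s}
  live n5: {s}→{s}
  live n6: ∅→∅

Interference:
  d↔{s}
  p↔{r,s}
  q↔{s}
  r↔{p,s,x}
  s↔{d,p,q,r}
  x↔{r}

Registers:
  {p,r,s} pairwise interfere (3-clique) ⇒ χ ≥ 3
  assign d→c1 p→c2 q→c1 r→c1 s→c0 x→c0 — no edge inside a register ⇒ χ ≤ 3
  χ = 3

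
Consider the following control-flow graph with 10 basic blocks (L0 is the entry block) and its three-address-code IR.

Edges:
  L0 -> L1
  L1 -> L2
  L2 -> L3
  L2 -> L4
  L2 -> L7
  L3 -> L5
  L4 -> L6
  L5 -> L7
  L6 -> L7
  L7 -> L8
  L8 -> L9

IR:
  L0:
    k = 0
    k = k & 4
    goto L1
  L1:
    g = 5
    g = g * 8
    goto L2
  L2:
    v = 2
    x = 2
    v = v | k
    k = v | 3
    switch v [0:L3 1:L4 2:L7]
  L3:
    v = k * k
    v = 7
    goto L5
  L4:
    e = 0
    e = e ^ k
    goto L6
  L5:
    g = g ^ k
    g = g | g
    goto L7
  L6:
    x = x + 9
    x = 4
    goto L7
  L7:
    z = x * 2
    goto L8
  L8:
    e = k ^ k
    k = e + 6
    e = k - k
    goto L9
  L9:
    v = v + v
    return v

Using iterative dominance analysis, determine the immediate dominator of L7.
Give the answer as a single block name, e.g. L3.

idom tree: L1←L0 L2←L1 L3←L2 L4←L2 L5←L3 L6←L4 L7←L2 L8←L7 L9←L8
Dom at joins:
  L7: preds {L2,L5,L6}: {L0,L1,L2} ∩ {L0,L1,L2,L3,L5} ∩ {L0,L1,L2,L4,L6} = {L0,L1,L2}; idom=L2

idom(L7) = L2

Answer: L2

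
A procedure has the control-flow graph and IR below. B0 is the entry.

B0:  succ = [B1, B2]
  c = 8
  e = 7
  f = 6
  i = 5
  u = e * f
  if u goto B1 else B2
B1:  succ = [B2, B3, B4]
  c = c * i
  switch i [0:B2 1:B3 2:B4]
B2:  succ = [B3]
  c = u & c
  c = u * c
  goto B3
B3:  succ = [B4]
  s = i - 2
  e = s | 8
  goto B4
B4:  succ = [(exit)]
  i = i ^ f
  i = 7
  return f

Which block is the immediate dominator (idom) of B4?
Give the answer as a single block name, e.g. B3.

Answer: B0

Derivation:
idom tree: B1←B0 B2←B0 B3←B0 B4←B0
Dom at joins:
  B2: preds {B0,B1}: {B0} ∩ {B0,B1} = {B0}; idom=B0
  B3: preds {B1,B2}: {B0,B1} ∩ {B0,B2} = {B0}; idom=B0
  B4: preds {B1,B3}: {B0,B1} ∩ {B0,B3} = {B0}; idom=B0

idom(B4) = B0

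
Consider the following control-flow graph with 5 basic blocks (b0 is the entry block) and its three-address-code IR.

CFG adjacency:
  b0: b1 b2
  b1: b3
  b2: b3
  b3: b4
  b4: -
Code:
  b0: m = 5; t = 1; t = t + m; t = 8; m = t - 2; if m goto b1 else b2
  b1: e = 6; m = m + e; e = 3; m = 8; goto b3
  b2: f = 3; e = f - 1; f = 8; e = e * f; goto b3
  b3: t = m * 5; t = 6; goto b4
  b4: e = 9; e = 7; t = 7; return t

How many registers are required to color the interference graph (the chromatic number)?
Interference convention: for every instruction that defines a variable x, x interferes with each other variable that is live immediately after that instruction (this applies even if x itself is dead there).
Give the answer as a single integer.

Block summaries:
  b0: {m,t} / ∅
  b1: {e,m} / {m}
  b2: {e,f} / ∅
  b3: {t} / {m}
  b4: {e,t} / ∅

Live sets:
  b0 li=∅ lo={m}
  b1 li={m} lo={m}
  b2 li={m} lo={m}
  b3 li={m} lo=∅
  b4 li=∅ lo=∅

Conflict graph:
  e↔{f,m}
  f↔{e,m}
  m↔{e,f,t}
  t↔{m}

Chromatic number:
  lower bound: {e,f,m} mutually conflict ⇒ χ ≥ 3
  assign e→c1 f→c2 m→c0 t→c1 — no edge inside a register ⇒ χ ≤ 3
  χ = 3

Answer: 3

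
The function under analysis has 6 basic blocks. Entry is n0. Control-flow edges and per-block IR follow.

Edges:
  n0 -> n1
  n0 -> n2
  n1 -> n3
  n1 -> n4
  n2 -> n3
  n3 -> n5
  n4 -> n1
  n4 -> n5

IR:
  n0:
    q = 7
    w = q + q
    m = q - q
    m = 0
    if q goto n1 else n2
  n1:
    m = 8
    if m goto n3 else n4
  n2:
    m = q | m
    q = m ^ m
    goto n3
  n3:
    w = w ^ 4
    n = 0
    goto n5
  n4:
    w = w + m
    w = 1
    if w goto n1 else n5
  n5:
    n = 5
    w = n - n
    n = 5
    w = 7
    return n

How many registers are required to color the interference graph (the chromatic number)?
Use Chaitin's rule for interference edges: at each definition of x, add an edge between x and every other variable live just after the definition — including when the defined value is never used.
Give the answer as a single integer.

Answer: 3

Derivation:
def/use:
  n0: def={m,q,w} ue=∅
  n1: def={m} ue=∅
  n2: def={m,q} ue={m,q}
  n3: def={n,w} ue={w}
  n4: def={w} ue={m,w}
  n5: def={n,w} ue=∅

Live sets:
  n0 li=∅ lo={m,q,w}
  n1 li={w} lo={m,w}
  n2 li={m,q,w} lo={w}
  n3 li={w} lo=∅
  n4 li={m,w} lo={w}
  n5 li=∅ lo=∅

Conflict graph:
  m — {q,w}
  n — {w}
  q — {m,w}
  w — {m,n,q}

Registers:
  clique {m,q,w} ⇒ need ≥ 3
  assign m→c1 n→c1 q→c2 w→c0 — no edge inside a register ⇒ χ ≤ 3
  χ = 3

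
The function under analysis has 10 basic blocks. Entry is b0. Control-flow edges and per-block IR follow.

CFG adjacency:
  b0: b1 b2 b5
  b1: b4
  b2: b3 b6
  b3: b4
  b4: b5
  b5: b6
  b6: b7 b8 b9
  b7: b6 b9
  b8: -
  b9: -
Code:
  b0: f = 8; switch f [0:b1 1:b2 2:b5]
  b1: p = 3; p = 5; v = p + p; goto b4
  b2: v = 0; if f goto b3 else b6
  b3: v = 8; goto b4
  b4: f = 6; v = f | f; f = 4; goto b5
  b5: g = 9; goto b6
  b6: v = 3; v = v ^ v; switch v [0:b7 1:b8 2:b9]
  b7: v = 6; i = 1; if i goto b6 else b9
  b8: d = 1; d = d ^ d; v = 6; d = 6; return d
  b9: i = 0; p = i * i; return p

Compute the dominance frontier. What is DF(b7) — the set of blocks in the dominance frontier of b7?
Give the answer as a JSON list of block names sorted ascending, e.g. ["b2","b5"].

Answer: ["b6", "b9"]

Working:
idom tree: b1←b0 b2←b0 b3←b2 b4←b0 b5←b0 b6←b0 b7←b6 b8←b6 b9←b6
Join-block Dom:
  b4: preds {b1,b3}: {b0,b1} ∩ {b0,b2,b3} = {b0}; idom=b0
  b5: preds {b0,b4}: {b0} ∩ {b0,b4} = {b0}; idom=b0
  b6: preds {b2,b5,b7}: {b0,b2} ∩ {b0,b5} ∩ {b0,b6,b7} = {b0}; idom=b0
  b9: preds {b6,b7}: {b0,b6} ∩ {b0,b6,b7} = {b0,b6}; idom=b6

DF derivation:
  join b4 pred b1: b1 stop@b0
  join b4 pred b3: b3→b2 stop@b0
  join b5 pred b0: · stop@b0
  join b5 pred b4: b4 stop@b0
  join b6 pred b2: b2 stop@b0
  join b6 pred b5: b5 stop@b0
  join b6 pred b7: b7→b6 stop@b0
  join b9 pred b6: · stop@b6
  join b9 pred b7: b7 stop@b6
  DF(b0)=∅
  DF(b1)={b4}
  DF(b2)={b4,b6}
  DF(b3)={b4}
  DF(b4)={b5}
  DF(b5)={b6}
  DF(b6)={b6}
  DF(b7)={b6,b9}
  DF(b8)=∅
  DF(b9)=∅

DF(b7) = ["b6", "b9"]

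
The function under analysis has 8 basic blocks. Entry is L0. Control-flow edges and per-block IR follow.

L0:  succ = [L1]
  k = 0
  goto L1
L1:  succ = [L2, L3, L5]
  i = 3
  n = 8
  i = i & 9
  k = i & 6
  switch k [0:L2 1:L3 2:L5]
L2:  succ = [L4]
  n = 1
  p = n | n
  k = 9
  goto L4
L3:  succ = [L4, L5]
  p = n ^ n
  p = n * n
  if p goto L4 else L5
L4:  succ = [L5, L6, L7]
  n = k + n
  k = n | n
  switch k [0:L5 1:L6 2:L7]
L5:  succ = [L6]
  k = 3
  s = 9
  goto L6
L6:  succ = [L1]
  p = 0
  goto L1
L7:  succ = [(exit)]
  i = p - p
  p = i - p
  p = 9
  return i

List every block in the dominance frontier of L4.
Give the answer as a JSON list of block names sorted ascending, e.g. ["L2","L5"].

Answer: ["L5", "L6"]

Working:
idom tree: L1←L0 L2←L1 L3←L1 L4←L1 L5←L1 L6←L1 L7←L4
Dom at joins:
  L1: preds {L0,L6}: {L0} ∩ {L0,L1,L6} = {L0}; idom=L0
  L4: preds {L2,L3}: {L0,L1,L2} ∩ {L0,L1,L3} = {L0,L1}; idom=L1
  L5: preds {L1,L3,L4}: {L0,L1} ∩ {L0,L1,L3} ∩ {L0,L1,L4} = {L0,L1}; idom=L1
  L6: preds {L4,L5}: {L0,L1,L4} ∩ {L0,L1,L5} = {L0,L1}; idom=L1

Frontier:
  join L1 pred L0: · stop@L0
  join L1 pred L6: L6→L1 stop@L0
  join L4 pred L2: L2 stop@L1
  join L4 pred L3: L3 stop@L1
  join L5 pred L1: · stop@L1
  join L5 pred L3: L3 stop@L1
  join L5 pred L4: L4 stop@L1
  join L6 pred L4: L4 stop@L1
  join L6 pred L5: L5 stop@L1
  L0 → ∅
  L1 → {L1}
  L2 → {L4}
  L3 → {L4,L5}
  L4 → {L5,L6}
  L5 → {L6}
  L6 → {L1}
  L7 → ∅

DF(L4) = ["L5", "L6"]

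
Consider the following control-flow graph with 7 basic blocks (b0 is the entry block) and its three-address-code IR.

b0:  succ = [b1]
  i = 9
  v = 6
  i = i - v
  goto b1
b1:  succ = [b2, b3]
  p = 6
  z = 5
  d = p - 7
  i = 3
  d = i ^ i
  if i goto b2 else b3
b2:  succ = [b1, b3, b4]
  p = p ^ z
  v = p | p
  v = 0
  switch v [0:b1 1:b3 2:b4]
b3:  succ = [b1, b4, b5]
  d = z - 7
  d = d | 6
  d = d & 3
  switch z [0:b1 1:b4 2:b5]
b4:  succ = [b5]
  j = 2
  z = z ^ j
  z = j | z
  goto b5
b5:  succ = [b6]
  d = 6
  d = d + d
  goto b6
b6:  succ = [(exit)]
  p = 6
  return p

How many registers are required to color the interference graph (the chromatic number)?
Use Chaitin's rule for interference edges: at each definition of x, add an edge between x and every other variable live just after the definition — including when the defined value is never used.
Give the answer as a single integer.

Answer: 4

Working:
def/use:
  b0 def {i,v} use ∅
  b1 def {d,i,p,z} use ∅
  b2 def {p,v} use {p,z}
  b3 def {d} use {z}
  b4 def {j,z} use {z}
  b5 def {d} use ∅
  b6 def {p} use ∅

Backward fixpoint:
  live b0: ∅→∅
  live b1: ∅→{p,z}
  live b2: {p,z}→{z}
  live b3: {z}→{z}
  live b4: {z}→∅
  live b5: ∅→∅
  live b6: ∅→∅

Interfere edges:
  d — {i,p,z}
  i — {d,p,v,z}
  j — {z}
  p — {d,i,z}
  v — {i,z}
  z — {d,i,j,p,v}

Registers:
  clique {d,i,p,z} ⇒ need ≥ 4
  assign d→R2 i→R1 j→R1 p→R3 v→R2 z→R0 — no edge inside a register ⇒ χ ≤ 4
  χ = 4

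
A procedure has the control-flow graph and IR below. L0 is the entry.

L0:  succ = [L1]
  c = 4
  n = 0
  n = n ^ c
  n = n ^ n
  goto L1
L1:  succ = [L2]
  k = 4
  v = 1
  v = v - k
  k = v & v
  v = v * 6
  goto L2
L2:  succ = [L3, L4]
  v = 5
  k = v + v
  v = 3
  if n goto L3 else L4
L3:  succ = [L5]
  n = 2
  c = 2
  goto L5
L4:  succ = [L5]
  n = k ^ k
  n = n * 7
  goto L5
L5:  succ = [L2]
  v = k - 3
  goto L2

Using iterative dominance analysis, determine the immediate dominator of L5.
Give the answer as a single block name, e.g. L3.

idom tree: L1←L0 L2←L1 L3←L2 L4←L2 L5←L2
Dom at joins:
  L2: preds {L1,L5}: {L0,L1} ∩ {L0,L1,L2,L5} = {L0,L1}; idom=L1
  L5: preds {L3,L4}: {L0,L1,L2,L3} ∩ {L0,L1,L2,L4} = {L0,L1,L2}; idom=L2

idom(L5) = L2

Answer: L2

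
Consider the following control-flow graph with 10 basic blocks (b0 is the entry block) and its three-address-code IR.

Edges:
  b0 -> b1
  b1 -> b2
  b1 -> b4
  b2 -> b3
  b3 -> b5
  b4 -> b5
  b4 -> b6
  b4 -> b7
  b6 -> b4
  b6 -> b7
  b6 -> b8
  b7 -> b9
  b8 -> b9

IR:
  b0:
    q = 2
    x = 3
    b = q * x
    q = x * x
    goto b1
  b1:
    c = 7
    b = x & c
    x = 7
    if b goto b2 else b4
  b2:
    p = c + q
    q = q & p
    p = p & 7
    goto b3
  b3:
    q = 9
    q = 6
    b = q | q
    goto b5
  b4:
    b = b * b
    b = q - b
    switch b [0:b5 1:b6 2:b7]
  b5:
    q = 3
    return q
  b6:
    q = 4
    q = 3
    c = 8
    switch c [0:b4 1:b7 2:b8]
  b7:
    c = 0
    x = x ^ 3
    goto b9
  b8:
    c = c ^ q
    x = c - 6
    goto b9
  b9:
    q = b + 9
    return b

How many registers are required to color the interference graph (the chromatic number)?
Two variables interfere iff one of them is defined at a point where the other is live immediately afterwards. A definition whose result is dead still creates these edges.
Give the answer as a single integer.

def/use:
  b0 def {b,q,x} use ∅
  b1 def {b,c,x} use {x}
  b2 def {p,q} use {c,q}
  b3 def {b,q} use ∅
  b4 def {b} use {b,q}
  b5 def {q} use ∅
  b6 def {c,q} use ∅
  b7 def {c,x} use {x}
  b8 def {c,x} use {c,q}
  b9 def {q} use {b}

Backward fixpoint:
  live b0: ∅→{q,x}
  live b1: {q,x}→{b,c,q,x}
  live b2: {c,q}→∅
  live b3: ∅→∅
  live b4: {b,q,x}→{b,x}
  live b5: ∅→∅
  live b6: {b,x}→{b,c,q,x}
  live b7: {b,x}→{b}
  live b8: {b,c,q}→{b}
  live b9: {b}→∅

Interfere edges:
  b — {c,q,x}
  c — {b,q,x}
  p — {q}
  q — {b,c,p,x}
  x — {b,c,q}

Chromatic number:
  clique {b,c,q,x} ⇒ need ≥ 4
  assign b→r1 c→r2 p→r1 q→r0 x→r3 — no edge inside a register ⇒ χ ≤ 4
  χ = 4

Answer: 4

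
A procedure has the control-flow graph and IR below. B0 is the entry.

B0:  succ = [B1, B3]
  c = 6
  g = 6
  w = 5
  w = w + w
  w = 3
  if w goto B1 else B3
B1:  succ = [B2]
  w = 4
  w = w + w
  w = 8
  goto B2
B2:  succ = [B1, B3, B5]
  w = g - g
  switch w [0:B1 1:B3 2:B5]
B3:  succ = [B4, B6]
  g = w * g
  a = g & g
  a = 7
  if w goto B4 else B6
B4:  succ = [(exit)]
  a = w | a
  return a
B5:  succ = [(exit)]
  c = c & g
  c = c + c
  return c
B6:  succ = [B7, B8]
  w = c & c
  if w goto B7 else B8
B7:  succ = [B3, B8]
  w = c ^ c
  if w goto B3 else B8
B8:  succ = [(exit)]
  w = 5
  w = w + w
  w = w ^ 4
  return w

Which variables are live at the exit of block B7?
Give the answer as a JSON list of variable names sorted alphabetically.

Answer: ["c", "g", "w"]

Derivation:
Per-block:
  B0 def {c,g,w} use ∅
  B1 def {w} use ∅
  B2 def {w} use {g}
  B3 def {a,g} use {g,w}
  B4 def {a} use {a,w}
  B5 def {c} use {c,g}
  B6 def {w} use {c}
  B7 def {w} use {c}
  B8 def {w} use ∅

Liveness:
  B0 li=∅ lo={c,g,w}
  B1 li={c,g} lo={c,g}
  B2 li={c,g} lo={c,g,w}
  B3 li={c,g,w} lo={a,c,g,w}
  B4 li={a,w} lo=∅
  B5 li={c,g} lo=∅
  B6 li={c,g} lo={c,g}
  B7 li={c,g} lo={c,g,w}
  B8 li=∅ lo=∅

live-out(B7) = ["c", "g", "w"]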